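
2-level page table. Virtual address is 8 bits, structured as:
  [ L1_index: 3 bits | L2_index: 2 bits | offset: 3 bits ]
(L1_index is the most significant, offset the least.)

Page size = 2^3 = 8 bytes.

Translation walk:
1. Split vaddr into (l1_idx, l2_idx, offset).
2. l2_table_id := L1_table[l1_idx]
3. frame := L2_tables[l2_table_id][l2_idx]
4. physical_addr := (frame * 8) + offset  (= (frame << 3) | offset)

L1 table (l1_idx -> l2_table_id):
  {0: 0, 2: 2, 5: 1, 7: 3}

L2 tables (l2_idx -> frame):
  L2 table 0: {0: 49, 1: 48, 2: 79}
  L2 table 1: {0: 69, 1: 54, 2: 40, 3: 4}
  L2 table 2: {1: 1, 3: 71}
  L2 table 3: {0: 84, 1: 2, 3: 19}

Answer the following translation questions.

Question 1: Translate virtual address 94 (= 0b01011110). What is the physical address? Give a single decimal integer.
vaddr = 94 = 0b01011110
Split: l1_idx=2, l2_idx=3, offset=6
L1[2] = 2
L2[2][3] = 71
paddr = 71 * 8 + 6 = 574

Answer: 574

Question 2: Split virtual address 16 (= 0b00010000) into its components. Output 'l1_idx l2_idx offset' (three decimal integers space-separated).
Answer: 0 2 0

Derivation:
vaddr = 16 = 0b00010000
  top 3 bits -> l1_idx = 0
  next 2 bits -> l2_idx = 2
  bottom 3 bits -> offset = 0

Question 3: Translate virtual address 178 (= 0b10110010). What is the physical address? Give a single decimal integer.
vaddr = 178 = 0b10110010
Split: l1_idx=5, l2_idx=2, offset=2
L1[5] = 1
L2[1][2] = 40
paddr = 40 * 8 + 2 = 322

Answer: 322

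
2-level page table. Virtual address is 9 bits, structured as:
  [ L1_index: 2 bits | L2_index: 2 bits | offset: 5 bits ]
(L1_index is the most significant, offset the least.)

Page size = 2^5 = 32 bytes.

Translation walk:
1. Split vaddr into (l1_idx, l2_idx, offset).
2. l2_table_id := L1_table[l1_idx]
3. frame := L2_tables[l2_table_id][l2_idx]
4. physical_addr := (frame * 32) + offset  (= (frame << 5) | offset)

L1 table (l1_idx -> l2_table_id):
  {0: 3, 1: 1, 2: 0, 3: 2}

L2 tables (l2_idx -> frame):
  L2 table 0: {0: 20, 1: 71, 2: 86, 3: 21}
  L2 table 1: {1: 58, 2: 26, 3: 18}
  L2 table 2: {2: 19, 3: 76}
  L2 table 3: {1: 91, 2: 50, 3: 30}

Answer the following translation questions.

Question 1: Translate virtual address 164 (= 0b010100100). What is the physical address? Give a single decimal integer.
vaddr = 164 = 0b010100100
Split: l1_idx=1, l2_idx=1, offset=4
L1[1] = 1
L2[1][1] = 58
paddr = 58 * 32 + 4 = 1860

Answer: 1860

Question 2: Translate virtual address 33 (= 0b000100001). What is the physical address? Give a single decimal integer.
vaddr = 33 = 0b000100001
Split: l1_idx=0, l2_idx=1, offset=1
L1[0] = 3
L2[3][1] = 91
paddr = 91 * 32 + 1 = 2913

Answer: 2913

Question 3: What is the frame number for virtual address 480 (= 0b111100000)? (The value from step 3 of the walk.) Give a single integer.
vaddr = 480: l1_idx=3, l2_idx=3
L1[3] = 2; L2[2][3] = 76

Answer: 76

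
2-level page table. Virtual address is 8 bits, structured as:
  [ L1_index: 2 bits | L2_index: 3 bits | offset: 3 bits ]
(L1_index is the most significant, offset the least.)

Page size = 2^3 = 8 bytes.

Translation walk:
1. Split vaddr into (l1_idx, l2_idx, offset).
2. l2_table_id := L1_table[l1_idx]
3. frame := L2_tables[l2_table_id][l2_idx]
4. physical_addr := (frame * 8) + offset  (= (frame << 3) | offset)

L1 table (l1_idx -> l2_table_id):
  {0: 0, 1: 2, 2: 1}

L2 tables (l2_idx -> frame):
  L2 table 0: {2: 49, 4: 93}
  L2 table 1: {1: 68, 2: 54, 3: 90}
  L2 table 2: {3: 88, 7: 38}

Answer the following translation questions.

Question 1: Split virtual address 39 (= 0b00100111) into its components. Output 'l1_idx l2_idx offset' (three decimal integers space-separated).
vaddr = 39 = 0b00100111
  top 2 bits -> l1_idx = 0
  next 3 bits -> l2_idx = 4
  bottom 3 bits -> offset = 7

Answer: 0 4 7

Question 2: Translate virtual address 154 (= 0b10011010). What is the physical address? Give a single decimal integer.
Answer: 722

Derivation:
vaddr = 154 = 0b10011010
Split: l1_idx=2, l2_idx=3, offset=2
L1[2] = 1
L2[1][3] = 90
paddr = 90 * 8 + 2 = 722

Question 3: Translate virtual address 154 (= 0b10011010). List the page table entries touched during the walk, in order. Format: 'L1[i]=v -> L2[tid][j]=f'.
vaddr = 154 = 0b10011010
Split: l1_idx=2, l2_idx=3, offset=2

Answer: L1[2]=1 -> L2[1][3]=90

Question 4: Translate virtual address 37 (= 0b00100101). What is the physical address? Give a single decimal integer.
vaddr = 37 = 0b00100101
Split: l1_idx=0, l2_idx=4, offset=5
L1[0] = 0
L2[0][4] = 93
paddr = 93 * 8 + 5 = 749

Answer: 749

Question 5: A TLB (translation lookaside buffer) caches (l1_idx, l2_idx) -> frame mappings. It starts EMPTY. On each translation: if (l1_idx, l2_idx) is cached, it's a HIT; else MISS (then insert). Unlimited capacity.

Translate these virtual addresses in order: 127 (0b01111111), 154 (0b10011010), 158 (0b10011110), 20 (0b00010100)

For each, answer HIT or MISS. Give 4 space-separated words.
Answer: MISS MISS HIT MISS

Derivation:
vaddr=127: (1,7) not in TLB -> MISS, insert
vaddr=154: (2,3) not in TLB -> MISS, insert
vaddr=158: (2,3) in TLB -> HIT
vaddr=20: (0,2) not in TLB -> MISS, insert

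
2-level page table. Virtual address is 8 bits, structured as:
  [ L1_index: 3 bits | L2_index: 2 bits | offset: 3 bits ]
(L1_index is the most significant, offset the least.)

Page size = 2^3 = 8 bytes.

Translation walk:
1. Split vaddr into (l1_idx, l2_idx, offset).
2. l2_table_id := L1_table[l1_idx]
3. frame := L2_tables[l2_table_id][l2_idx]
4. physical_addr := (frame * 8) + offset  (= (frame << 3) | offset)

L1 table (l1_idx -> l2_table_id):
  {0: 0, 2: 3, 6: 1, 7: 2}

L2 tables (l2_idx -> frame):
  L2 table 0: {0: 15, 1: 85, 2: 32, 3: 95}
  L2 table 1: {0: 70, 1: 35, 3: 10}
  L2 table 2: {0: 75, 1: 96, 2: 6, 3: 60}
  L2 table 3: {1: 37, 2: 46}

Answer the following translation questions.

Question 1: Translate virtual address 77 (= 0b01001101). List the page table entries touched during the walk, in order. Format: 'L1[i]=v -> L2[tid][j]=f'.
vaddr = 77 = 0b01001101
Split: l1_idx=2, l2_idx=1, offset=5

Answer: L1[2]=3 -> L2[3][1]=37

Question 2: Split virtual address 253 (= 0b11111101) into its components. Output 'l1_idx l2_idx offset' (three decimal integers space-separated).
vaddr = 253 = 0b11111101
  top 3 bits -> l1_idx = 7
  next 2 bits -> l2_idx = 3
  bottom 3 bits -> offset = 5

Answer: 7 3 5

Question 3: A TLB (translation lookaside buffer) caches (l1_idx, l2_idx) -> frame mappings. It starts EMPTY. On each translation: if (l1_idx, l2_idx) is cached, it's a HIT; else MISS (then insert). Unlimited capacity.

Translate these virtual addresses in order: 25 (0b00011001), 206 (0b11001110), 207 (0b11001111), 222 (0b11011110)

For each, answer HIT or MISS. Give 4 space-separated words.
Answer: MISS MISS HIT MISS

Derivation:
vaddr=25: (0,3) not in TLB -> MISS, insert
vaddr=206: (6,1) not in TLB -> MISS, insert
vaddr=207: (6,1) in TLB -> HIT
vaddr=222: (6,3) not in TLB -> MISS, insert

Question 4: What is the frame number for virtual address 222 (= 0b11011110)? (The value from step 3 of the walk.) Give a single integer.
Answer: 10

Derivation:
vaddr = 222: l1_idx=6, l2_idx=3
L1[6] = 1; L2[1][3] = 10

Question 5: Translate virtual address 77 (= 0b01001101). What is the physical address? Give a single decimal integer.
Answer: 301

Derivation:
vaddr = 77 = 0b01001101
Split: l1_idx=2, l2_idx=1, offset=5
L1[2] = 3
L2[3][1] = 37
paddr = 37 * 8 + 5 = 301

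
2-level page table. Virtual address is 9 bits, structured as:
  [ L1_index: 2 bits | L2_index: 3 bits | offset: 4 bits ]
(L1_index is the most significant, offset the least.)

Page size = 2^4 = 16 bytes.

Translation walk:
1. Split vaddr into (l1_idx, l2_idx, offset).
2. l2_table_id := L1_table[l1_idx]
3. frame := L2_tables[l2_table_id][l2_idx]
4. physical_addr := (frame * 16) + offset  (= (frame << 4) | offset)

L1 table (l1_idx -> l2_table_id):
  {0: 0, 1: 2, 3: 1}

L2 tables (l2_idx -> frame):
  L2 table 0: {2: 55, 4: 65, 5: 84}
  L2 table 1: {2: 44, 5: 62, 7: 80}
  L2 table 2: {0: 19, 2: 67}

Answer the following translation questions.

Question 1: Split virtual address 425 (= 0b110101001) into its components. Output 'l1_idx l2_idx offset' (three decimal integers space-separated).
vaddr = 425 = 0b110101001
  top 2 bits -> l1_idx = 3
  next 3 bits -> l2_idx = 2
  bottom 4 bits -> offset = 9

Answer: 3 2 9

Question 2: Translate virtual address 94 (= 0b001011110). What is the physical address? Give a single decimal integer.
Answer: 1358

Derivation:
vaddr = 94 = 0b001011110
Split: l1_idx=0, l2_idx=5, offset=14
L1[0] = 0
L2[0][5] = 84
paddr = 84 * 16 + 14 = 1358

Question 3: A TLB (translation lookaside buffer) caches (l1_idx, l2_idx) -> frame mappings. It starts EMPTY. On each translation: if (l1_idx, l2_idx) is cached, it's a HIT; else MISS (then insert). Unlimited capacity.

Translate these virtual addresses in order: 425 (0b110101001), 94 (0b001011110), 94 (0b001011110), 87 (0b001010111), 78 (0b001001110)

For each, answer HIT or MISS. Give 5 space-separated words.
vaddr=425: (3,2) not in TLB -> MISS, insert
vaddr=94: (0,5) not in TLB -> MISS, insert
vaddr=94: (0,5) in TLB -> HIT
vaddr=87: (0,5) in TLB -> HIT
vaddr=78: (0,4) not in TLB -> MISS, insert

Answer: MISS MISS HIT HIT MISS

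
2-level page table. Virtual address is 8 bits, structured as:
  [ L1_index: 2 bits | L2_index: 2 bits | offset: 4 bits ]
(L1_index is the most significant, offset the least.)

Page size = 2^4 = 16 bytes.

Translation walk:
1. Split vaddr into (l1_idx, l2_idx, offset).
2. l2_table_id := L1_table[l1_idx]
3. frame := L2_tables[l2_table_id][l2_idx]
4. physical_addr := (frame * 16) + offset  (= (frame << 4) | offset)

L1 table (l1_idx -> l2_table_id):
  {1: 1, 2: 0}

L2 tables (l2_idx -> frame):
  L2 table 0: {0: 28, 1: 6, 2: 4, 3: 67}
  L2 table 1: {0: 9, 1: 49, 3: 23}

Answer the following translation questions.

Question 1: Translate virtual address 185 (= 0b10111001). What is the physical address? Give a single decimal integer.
Answer: 1081

Derivation:
vaddr = 185 = 0b10111001
Split: l1_idx=2, l2_idx=3, offset=9
L1[2] = 0
L2[0][3] = 67
paddr = 67 * 16 + 9 = 1081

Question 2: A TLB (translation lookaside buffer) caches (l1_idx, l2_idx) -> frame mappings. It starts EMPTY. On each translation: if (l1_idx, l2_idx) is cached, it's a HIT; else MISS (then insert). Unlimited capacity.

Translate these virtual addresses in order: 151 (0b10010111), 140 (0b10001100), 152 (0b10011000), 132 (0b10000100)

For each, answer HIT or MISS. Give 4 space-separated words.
Answer: MISS MISS HIT HIT

Derivation:
vaddr=151: (2,1) not in TLB -> MISS, insert
vaddr=140: (2,0) not in TLB -> MISS, insert
vaddr=152: (2,1) in TLB -> HIT
vaddr=132: (2,0) in TLB -> HIT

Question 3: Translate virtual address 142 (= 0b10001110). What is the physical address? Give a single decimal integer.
Answer: 462

Derivation:
vaddr = 142 = 0b10001110
Split: l1_idx=2, l2_idx=0, offset=14
L1[2] = 0
L2[0][0] = 28
paddr = 28 * 16 + 14 = 462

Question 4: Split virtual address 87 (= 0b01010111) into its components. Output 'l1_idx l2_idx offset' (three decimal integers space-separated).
Answer: 1 1 7

Derivation:
vaddr = 87 = 0b01010111
  top 2 bits -> l1_idx = 1
  next 2 bits -> l2_idx = 1
  bottom 4 bits -> offset = 7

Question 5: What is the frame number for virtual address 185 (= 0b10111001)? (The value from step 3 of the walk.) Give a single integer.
vaddr = 185: l1_idx=2, l2_idx=3
L1[2] = 0; L2[0][3] = 67

Answer: 67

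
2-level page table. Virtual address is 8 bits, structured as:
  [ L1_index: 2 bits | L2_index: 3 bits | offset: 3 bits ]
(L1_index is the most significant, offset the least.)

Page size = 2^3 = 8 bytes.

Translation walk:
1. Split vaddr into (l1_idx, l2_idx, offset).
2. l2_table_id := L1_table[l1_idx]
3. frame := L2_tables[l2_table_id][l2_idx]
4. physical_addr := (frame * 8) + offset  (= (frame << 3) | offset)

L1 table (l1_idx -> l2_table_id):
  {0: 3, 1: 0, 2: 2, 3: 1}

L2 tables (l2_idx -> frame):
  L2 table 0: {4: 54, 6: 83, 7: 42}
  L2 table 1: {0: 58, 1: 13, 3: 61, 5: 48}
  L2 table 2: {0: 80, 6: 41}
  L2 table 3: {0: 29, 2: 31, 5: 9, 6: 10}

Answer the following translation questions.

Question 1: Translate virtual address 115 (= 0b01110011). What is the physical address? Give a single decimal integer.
vaddr = 115 = 0b01110011
Split: l1_idx=1, l2_idx=6, offset=3
L1[1] = 0
L2[0][6] = 83
paddr = 83 * 8 + 3 = 667

Answer: 667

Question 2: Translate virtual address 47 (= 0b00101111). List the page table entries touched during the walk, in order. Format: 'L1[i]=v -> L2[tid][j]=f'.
vaddr = 47 = 0b00101111
Split: l1_idx=0, l2_idx=5, offset=7

Answer: L1[0]=3 -> L2[3][5]=9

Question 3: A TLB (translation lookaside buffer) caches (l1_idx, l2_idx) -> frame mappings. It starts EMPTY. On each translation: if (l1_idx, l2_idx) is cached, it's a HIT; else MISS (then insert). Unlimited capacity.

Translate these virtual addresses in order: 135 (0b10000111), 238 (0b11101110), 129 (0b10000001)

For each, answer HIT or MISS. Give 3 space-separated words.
vaddr=135: (2,0) not in TLB -> MISS, insert
vaddr=238: (3,5) not in TLB -> MISS, insert
vaddr=129: (2,0) in TLB -> HIT

Answer: MISS MISS HIT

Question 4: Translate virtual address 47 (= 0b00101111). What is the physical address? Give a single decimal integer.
Answer: 79

Derivation:
vaddr = 47 = 0b00101111
Split: l1_idx=0, l2_idx=5, offset=7
L1[0] = 3
L2[3][5] = 9
paddr = 9 * 8 + 7 = 79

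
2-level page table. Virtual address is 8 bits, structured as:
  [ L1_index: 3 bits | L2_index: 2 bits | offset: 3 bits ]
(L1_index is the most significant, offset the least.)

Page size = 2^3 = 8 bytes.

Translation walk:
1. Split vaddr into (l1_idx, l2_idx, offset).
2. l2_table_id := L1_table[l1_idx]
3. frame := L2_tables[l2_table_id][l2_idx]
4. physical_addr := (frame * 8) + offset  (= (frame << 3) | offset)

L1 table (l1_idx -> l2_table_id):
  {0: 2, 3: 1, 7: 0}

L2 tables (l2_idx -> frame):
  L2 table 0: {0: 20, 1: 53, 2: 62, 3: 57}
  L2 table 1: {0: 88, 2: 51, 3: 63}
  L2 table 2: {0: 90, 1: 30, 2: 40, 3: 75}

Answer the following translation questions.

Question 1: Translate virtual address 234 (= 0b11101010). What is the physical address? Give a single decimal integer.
Answer: 426

Derivation:
vaddr = 234 = 0b11101010
Split: l1_idx=7, l2_idx=1, offset=2
L1[7] = 0
L2[0][1] = 53
paddr = 53 * 8 + 2 = 426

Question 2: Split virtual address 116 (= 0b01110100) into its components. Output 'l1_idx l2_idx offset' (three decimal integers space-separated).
Answer: 3 2 4

Derivation:
vaddr = 116 = 0b01110100
  top 3 bits -> l1_idx = 3
  next 2 bits -> l2_idx = 2
  bottom 3 bits -> offset = 4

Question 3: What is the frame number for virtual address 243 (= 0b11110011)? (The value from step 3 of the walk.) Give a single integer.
vaddr = 243: l1_idx=7, l2_idx=2
L1[7] = 0; L2[0][2] = 62

Answer: 62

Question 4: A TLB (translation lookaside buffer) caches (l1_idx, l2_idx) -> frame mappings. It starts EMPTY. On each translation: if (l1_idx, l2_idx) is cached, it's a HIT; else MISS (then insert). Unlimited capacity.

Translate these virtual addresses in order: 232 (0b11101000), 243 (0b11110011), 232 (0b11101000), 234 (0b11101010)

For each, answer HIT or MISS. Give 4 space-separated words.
vaddr=232: (7,1) not in TLB -> MISS, insert
vaddr=243: (7,2) not in TLB -> MISS, insert
vaddr=232: (7,1) in TLB -> HIT
vaddr=234: (7,1) in TLB -> HIT

Answer: MISS MISS HIT HIT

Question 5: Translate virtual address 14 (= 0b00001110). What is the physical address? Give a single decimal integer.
vaddr = 14 = 0b00001110
Split: l1_idx=0, l2_idx=1, offset=6
L1[0] = 2
L2[2][1] = 30
paddr = 30 * 8 + 6 = 246

Answer: 246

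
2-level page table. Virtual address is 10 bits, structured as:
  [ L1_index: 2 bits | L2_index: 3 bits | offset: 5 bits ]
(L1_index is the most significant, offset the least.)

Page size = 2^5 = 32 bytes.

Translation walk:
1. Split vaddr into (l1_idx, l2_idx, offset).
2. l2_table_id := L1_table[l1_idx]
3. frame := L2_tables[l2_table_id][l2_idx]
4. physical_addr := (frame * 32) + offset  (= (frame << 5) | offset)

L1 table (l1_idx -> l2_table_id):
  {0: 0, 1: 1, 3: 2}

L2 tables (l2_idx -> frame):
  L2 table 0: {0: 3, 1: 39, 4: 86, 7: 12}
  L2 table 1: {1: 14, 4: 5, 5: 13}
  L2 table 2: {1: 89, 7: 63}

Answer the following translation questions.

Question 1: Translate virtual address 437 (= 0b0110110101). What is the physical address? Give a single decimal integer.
Answer: 437

Derivation:
vaddr = 437 = 0b0110110101
Split: l1_idx=1, l2_idx=5, offset=21
L1[1] = 1
L2[1][5] = 13
paddr = 13 * 32 + 21 = 437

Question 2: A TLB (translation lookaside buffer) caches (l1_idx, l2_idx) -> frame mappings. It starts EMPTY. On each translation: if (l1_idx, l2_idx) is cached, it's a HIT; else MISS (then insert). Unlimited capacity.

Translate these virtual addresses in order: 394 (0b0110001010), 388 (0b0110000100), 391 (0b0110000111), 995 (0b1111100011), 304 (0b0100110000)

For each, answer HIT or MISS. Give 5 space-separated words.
vaddr=394: (1,4) not in TLB -> MISS, insert
vaddr=388: (1,4) in TLB -> HIT
vaddr=391: (1,4) in TLB -> HIT
vaddr=995: (3,7) not in TLB -> MISS, insert
vaddr=304: (1,1) not in TLB -> MISS, insert

Answer: MISS HIT HIT MISS MISS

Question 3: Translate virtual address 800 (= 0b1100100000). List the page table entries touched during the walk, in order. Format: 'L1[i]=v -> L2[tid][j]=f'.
vaddr = 800 = 0b1100100000
Split: l1_idx=3, l2_idx=1, offset=0

Answer: L1[3]=2 -> L2[2][1]=89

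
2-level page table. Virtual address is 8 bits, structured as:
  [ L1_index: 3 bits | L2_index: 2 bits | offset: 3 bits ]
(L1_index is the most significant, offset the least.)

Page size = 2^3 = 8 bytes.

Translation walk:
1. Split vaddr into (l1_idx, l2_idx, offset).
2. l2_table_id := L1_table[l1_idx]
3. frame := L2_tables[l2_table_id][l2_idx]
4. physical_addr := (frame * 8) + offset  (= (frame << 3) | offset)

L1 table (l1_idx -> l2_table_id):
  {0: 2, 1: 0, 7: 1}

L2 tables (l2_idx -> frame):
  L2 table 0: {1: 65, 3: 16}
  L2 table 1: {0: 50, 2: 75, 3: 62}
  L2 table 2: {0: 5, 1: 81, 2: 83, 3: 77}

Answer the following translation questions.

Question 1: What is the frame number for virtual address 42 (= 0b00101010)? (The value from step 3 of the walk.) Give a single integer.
Answer: 65

Derivation:
vaddr = 42: l1_idx=1, l2_idx=1
L1[1] = 0; L2[0][1] = 65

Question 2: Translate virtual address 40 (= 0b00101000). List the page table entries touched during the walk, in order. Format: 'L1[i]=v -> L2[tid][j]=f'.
Answer: L1[1]=0 -> L2[0][1]=65

Derivation:
vaddr = 40 = 0b00101000
Split: l1_idx=1, l2_idx=1, offset=0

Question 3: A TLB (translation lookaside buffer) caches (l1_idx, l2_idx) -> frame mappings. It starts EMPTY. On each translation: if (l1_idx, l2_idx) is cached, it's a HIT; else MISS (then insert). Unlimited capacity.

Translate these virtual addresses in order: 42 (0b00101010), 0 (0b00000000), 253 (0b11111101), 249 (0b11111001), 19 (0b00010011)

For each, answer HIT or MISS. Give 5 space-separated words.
vaddr=42: (1,1) not in TLB -> MISS, insert
vaddr=0: (0,0) not in TLB -> MISS, insert
vaddr=253: (7,3) not in TLB -> MISS, insert
vaddr=249: (7,3) in TLB -> HIT
vaddr=19: (0,2) not in TLB -> MISS, insert

Answer: MISS MISS MISS HIT MISS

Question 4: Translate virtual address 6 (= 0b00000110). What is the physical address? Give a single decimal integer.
Answer: 46

Derivation:
vaddr = 6 = 0b00000110
Split: l1_idx=0, l2_idx=0, offset=6
L1[0] = 2
L2[2][0] = 5
paddr = 5 * 8 + 6 = 46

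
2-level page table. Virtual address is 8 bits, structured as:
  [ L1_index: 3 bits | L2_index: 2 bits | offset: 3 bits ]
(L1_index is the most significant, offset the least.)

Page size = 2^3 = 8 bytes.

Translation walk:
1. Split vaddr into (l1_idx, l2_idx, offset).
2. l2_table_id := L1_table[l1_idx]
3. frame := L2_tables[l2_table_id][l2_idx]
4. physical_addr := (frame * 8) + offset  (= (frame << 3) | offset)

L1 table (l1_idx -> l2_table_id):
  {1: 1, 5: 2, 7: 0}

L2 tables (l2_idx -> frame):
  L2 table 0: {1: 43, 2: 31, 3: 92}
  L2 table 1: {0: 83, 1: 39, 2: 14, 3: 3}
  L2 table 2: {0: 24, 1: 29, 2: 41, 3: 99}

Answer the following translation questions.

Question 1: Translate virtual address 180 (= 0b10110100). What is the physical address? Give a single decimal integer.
Answer: 332

Derivation:
vaddr = 180 = 0b10110100
Split: l1_idx=5, l2_idx=2, offset=4
L1[5] = 2
L2[2][2] = 41
paddr = 41 * 8 + 4 = 332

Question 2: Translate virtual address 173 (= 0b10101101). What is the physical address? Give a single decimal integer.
Answer: 237

Derivation:
vaddr = 173 = 0b10101101
Split: l1_idx=5, l2_idx=1, offset=5
L1[5] = 2
L2[2][1] = 29
paddr = 29 * 8 + 5 = 237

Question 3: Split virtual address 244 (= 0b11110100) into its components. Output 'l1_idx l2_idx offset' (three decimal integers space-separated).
Answer: 7 2 4

Derivation:
vaddr = 244 = 0b11110100
  top 3 bits -> l1_idx = 7
  next 2 bits -> l2_idx = 2
  bottom 3 bits -> offset = 4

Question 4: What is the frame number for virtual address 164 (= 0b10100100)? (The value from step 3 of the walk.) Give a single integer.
vaddr = 164: l1_idx=5, l2_idx=0
L1[5] = 2; L2[2][0] = 24

Answer: 24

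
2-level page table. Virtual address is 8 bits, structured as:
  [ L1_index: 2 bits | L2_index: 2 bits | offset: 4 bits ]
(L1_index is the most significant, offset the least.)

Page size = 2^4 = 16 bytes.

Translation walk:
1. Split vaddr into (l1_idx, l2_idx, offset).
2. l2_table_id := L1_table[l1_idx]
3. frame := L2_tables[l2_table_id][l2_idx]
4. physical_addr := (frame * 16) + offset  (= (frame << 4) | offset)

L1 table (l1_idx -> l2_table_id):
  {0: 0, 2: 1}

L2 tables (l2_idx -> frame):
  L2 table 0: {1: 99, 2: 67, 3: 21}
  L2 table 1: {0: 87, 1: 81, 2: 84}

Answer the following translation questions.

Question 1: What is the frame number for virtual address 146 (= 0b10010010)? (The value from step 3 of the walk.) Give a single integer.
vaddr = 146: l1_idx=2, l2_idx=1
L1[2] = 1; L2[1][1] = 81

Answer: 81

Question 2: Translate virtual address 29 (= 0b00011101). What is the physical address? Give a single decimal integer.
Answer: 1597

Derivation:
vaddr = 29 = 0b00011101
Split: l1_idx=0, l2_idx=1, offset=13
L1[0] = 0
L2[0][1] = 99
paddr = 99 * 16 + 13 = 1597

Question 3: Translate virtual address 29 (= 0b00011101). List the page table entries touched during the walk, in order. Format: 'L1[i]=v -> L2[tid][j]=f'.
vaddr = 29 = 0b00011101
Split: l1_idx=0, l2_idx=1, offset=13

Answer: L1[0]=0 -> L2[0][1]=99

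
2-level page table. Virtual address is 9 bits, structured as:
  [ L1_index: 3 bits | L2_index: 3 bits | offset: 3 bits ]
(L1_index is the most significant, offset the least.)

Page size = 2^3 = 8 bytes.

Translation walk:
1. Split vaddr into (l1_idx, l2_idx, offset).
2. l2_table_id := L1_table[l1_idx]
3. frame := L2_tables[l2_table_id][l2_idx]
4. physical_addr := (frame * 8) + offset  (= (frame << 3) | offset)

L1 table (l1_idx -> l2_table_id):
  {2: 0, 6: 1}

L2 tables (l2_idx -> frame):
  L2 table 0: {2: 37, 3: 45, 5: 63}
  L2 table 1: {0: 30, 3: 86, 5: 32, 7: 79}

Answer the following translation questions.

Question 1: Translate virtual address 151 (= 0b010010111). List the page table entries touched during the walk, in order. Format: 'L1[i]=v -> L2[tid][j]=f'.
Answer: L1[2]=0 -> L2[0][2]=37

Derivation:
vaddr = 151 = 0b010010111
Split: l1_idx=2, l2_idx=2, offset=7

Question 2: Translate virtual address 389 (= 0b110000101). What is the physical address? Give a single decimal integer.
vaddr = 389 = 0b110000101
Split: l1_idx=6, l2_idx=0, offset=5
L1[6] = 1
L2[1][0] = 30
paddr = 30 * 8 + 5 = 245

Answer: 245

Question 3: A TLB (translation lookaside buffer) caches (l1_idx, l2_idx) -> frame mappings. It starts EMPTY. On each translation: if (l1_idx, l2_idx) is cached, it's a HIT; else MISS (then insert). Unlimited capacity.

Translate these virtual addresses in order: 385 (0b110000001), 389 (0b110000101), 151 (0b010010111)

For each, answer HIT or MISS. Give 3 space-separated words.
Answer: MISS HIT MISS

Derivation:
vaddr=385: (6,0) not in TLB -> MISS, insert
vaddr=389: (6,0) in TLB -> HIT
vaddr=151: (2,2) not in TLB -> MISS, insert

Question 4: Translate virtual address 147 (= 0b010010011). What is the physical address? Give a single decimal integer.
vaddr = 147 = 0b010010011
Split: l1_idx=2, l2_idx=2, offset=3
L1[2] = 0
L2[0][2] = 37
paddr = 37 * 8 + 3 = 299

Answer: 299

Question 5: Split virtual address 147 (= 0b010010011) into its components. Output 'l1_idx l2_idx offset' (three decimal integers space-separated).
Answer: 2 2 3

Derivation:
vaddr = 147 = 0b010010011
  top 3 bits -> l1_idx = 2
  next 3 bits -> l2_idx = 2
  bottom 3 bits -> offset = 3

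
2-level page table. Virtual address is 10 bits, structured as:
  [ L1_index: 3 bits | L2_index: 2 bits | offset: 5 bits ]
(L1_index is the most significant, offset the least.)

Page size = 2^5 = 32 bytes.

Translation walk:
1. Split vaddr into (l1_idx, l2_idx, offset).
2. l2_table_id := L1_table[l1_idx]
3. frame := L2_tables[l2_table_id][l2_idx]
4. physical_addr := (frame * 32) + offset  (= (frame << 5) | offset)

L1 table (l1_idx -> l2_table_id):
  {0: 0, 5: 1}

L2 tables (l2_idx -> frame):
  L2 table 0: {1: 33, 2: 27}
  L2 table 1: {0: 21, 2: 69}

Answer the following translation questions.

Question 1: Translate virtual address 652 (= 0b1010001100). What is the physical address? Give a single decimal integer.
Answer: 684

Derivation:
vaddr = 652 = 0b1010001100
Split: l1_idx=5, l2_idx=0, offset=12
L1[5] = 1
L2[1][0] = 21
paddr = 21 * 32 + 12 = 684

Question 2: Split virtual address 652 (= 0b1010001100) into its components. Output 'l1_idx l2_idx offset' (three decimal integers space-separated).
vaddr = 652 = 0b1010001100
  top 3 bits -> l1_idx = 5
  next 2 bits -> l2_idx = 0
  bottom 5 bits -> offset = 12

Answer: 5 0 12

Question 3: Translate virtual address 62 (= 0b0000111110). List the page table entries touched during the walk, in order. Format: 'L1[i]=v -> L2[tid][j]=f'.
Answer: L1[0]=0 -> L2[0][1]=33

Derivation:
vaddr = 62 = 0b0000111110
Split: l1_idx=0, l2_idx=1, offset=30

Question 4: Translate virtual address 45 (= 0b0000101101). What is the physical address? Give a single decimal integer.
Answer: 1069

Derivation:
vaddr = 45 = 0b0000101101
Split: l1_idx=0, l2_idx=1, offset=13
L1[0] = 0
L2[0][1] = 33
paddr = 33 * 32 + 13 = 1069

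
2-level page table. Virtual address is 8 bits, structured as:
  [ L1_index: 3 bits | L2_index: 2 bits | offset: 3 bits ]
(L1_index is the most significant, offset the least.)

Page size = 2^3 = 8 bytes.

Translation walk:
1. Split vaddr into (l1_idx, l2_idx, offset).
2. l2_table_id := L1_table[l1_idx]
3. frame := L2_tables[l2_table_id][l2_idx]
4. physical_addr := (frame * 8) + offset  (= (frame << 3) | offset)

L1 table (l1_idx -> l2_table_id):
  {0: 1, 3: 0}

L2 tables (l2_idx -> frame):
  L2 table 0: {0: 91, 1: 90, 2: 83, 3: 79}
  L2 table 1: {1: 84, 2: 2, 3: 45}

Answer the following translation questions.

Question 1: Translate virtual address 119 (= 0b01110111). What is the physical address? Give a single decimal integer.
vaddr = 119 = 0b01110111
Split: l1_idx=3, l2_idx=2, offset=7
L1[3] = 0
L2[0][2] = 83
paddr = 83 * 8 + 7 = 671

Answer: 671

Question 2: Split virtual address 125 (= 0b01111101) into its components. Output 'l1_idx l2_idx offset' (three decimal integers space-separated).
vaddr = 125 = 0b01111101
  top 3 bits -> l1_idx = 3
  next 2 bits -> l2_idx = 3
  bottom 3 bits -> offset = 5

Answer: 3 3 5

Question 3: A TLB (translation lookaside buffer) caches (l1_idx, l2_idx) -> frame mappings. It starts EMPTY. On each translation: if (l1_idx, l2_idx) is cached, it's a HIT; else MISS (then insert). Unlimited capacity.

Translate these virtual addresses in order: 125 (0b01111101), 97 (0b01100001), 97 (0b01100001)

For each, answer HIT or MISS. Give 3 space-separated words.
Answer: MISS MISS HIT

Derivation:
vaddr=125: (3,3) not in TLB -> MISS, insert
vaddr=97: (3,0) not in TLB -> MISS, insert
vaddr=97: (3,0) in TLB -> HIT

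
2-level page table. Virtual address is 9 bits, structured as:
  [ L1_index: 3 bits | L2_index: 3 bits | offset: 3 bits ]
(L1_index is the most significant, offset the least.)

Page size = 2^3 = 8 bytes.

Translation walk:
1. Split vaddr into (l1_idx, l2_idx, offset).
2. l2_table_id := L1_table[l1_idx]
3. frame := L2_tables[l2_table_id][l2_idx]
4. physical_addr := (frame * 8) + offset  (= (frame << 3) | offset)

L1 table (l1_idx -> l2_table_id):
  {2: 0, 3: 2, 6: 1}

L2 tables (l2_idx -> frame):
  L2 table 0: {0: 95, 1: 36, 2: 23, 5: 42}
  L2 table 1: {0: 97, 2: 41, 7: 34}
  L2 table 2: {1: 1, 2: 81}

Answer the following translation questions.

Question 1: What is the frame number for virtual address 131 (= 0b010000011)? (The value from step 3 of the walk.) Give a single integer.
Answer: 95

Derivation:
vaddr = 131: l1_idx=2, l2_idx=0
L1[2] = 0; L2[0][0] = 95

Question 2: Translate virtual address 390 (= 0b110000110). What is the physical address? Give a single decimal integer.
Answer: 782

Derivation:
vaddr = 390 = 0b110000110
Split: l1_idx=6, l2_idx=0, offset=6
L1[6] = 1
L2[1][0] = 97
paddr = 97 * 8 + 6 = 782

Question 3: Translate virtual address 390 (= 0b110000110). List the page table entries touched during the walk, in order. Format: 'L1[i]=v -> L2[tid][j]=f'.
Answer: L1[6]=1 -> L2[1][0]=97

Derivation:
vaddr = 390 = 0b110000110
Split: l1_idx=6, l2_idx=0, offset=6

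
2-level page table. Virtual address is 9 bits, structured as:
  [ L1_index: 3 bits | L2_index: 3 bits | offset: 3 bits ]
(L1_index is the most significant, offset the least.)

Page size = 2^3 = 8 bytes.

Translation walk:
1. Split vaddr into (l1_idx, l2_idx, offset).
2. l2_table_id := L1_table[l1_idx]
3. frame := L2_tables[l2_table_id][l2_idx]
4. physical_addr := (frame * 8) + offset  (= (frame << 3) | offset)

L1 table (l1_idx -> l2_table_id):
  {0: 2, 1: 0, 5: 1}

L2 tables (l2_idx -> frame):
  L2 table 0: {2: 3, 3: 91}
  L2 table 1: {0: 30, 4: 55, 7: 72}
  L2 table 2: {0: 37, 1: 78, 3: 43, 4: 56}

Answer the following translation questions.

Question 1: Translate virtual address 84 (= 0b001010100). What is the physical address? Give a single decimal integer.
Answer: 28

Derivation:
vaddr = 84 = 0b001010100
Split: l1_idx=1, l2_idx=2, offset=4
L1[1] = 0
L2[0][2] = 3
paddr = 3 * 8 + 4 = 28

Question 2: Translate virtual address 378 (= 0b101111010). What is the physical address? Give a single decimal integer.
vaddr = 378 = 0b101111010
Split: l1_idx=5, l2_idx=7, offset=2
L1[5] = 1
L2[1][7] = 72
paddr = 72 * 8 + 2 = 578

Answer: 578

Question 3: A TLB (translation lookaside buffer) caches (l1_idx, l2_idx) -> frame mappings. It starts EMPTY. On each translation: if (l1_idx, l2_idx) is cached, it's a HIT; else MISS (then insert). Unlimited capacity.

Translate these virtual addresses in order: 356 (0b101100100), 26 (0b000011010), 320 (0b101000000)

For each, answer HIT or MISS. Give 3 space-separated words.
vaddr=356: (5,4) not in TLB -> MISS, insert
vaddr=26: (0,3) not in TLB -> MISS, insert
vaddr=320: (5,0) not in TLB -> MISS, insert

Answer: MISS MISS MISS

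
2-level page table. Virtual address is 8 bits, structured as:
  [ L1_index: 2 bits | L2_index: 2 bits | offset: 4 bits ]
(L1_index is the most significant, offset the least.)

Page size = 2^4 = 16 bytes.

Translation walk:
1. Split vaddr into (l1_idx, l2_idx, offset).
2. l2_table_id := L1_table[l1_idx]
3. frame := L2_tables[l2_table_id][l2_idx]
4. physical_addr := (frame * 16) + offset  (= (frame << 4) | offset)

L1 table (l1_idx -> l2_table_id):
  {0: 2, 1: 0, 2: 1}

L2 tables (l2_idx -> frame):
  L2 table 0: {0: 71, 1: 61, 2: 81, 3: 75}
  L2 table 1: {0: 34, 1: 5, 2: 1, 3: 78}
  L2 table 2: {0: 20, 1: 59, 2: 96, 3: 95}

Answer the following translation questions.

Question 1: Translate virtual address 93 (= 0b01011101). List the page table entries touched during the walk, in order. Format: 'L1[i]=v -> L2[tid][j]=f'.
Answer: L1[1]=0 -> L2[0][1]=61

Derivation:
vaddr = 93 = 0b01011101
Split: l1_idx=1, l2_idx=1, offset=13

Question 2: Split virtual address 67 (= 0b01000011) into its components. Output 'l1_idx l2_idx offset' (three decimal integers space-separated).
Answer: 1 0 3

Derivation:
vaddr = 67 = 0b01000011
  top 2 bits -> l1_idx = 1
  next 2 bits -> l2_idx = 0
  bottom 4 bits -> offset = 3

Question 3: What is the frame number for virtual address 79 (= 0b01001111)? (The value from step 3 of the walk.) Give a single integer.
Answer: 71

Derivation:
vaddr = 79: l1_idx=1, l2_idx=0
L1[1] = 0; L2[0][0] = 71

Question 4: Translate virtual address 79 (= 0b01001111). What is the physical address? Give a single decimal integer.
vaddr = 79 = 0b01001111
Split: l1_idx=1, l2_idx=0, offset=15
L1[1] = 0
L2[0][0] = 71
paddr = 71 * 16 + 15 = 1151

Answer: 1151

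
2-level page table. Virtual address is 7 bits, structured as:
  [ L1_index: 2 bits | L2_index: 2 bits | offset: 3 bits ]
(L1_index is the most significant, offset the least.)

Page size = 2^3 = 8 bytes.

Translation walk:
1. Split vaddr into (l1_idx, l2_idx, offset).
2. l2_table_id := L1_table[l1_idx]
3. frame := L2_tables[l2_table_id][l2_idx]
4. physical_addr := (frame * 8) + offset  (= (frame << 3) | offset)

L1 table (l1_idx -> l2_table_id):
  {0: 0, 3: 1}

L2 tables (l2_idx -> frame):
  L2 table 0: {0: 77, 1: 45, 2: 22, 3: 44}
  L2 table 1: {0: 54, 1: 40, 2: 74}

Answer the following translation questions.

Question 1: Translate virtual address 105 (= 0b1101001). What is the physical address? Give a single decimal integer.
vaddr = 105 = 0b1101001
Split: l1_idx=3, l2_idx=1, offset=1
L1[3] = 1
L2[1][1] = 40
paddr = 40 * 8 + 1 = 321

Answer: 321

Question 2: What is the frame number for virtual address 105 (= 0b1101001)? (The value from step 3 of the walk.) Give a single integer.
vaddr = 105: l1_idx=3, l2_idx=1
L1[3] = 1; L2[1][1] = 40

Answer: 40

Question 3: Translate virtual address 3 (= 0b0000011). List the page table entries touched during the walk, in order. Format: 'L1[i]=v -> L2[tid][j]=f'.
vaddr = 3 = 0b0000011
Split: l1_idx=0, l2_idx=0, offset=3

Answer: L1[0]=0 -> L2[0][0]=77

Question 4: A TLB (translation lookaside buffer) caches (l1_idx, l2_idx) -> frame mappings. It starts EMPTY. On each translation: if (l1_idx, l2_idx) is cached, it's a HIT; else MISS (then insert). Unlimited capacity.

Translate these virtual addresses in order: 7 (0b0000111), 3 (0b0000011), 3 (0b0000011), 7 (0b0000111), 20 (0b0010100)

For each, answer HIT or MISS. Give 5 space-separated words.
vaddr=7: (0,0) not in TLB -> MISS, insert
vaddr=3: (0,0) in TLB -> HIT
vaddr=3: (0,0) in TLB -> HIT
vaddr=7: (0,0) in TLB -> HIT
vaddr=20: (0,2) not in TLB -> MISS, insert

Answer: MISS HIT HIT HIT MISS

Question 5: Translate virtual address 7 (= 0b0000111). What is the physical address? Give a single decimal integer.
vaddr = 7 = 0b0000111
Split: l1_idx=0, l2_idx=0, offset=7
L1[0] = 0
L2[0][0] = 77
paddr = 77 * 8 + 7 = 623

Answer: 623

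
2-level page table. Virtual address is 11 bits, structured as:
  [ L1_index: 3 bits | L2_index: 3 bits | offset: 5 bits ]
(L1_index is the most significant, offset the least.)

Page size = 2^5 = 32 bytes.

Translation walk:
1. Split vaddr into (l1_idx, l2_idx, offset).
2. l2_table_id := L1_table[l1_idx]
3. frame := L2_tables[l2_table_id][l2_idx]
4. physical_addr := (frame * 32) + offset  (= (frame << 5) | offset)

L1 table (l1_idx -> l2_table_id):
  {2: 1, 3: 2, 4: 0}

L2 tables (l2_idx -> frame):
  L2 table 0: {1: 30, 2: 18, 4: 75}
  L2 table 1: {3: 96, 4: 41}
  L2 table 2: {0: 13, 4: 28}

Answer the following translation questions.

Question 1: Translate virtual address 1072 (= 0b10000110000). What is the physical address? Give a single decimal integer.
vaddr = 1072 = 0b10000110000
Split: l1_idx=4, l2_idx=1, offset=16
L1[4] = 0
L2[0][1] = 30
paddr = 30 * 32 + 16 = 976

Answer: 976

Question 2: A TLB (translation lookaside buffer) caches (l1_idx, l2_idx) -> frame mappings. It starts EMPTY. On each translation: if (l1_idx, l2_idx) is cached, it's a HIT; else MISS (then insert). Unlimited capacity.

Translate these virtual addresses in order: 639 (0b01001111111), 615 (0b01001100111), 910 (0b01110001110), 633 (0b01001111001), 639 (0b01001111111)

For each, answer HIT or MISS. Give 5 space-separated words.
Answer: MISS HIT MISS HIT HIT

Derivation:
vaddr=639: (2,3) not in TLB -> MISS, insert
vaddr=615: (2,3) in TLB -> HIT
vaddr=910: (3,4) not in TLB -> MISS, insert
vaddr=633: (2,3) in TLB -> HIT
vaddr=639: (2,3) in TLB -> HIT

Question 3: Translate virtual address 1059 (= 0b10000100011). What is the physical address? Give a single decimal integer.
vaddr = 1059 = 0b10000100011
Split: l1_idx=4, l2_idx=1, offset=3
L1[4] = 0
L2[0][1] = 30
paddr = 30 * 32 + 3 = 963

Answer: 963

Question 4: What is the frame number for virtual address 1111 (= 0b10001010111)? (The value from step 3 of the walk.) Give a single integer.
vaddr = 1111: l1_idx=4, l2_idx=2
L1[4] = 0; L2[0][2] = 18

Answer: 18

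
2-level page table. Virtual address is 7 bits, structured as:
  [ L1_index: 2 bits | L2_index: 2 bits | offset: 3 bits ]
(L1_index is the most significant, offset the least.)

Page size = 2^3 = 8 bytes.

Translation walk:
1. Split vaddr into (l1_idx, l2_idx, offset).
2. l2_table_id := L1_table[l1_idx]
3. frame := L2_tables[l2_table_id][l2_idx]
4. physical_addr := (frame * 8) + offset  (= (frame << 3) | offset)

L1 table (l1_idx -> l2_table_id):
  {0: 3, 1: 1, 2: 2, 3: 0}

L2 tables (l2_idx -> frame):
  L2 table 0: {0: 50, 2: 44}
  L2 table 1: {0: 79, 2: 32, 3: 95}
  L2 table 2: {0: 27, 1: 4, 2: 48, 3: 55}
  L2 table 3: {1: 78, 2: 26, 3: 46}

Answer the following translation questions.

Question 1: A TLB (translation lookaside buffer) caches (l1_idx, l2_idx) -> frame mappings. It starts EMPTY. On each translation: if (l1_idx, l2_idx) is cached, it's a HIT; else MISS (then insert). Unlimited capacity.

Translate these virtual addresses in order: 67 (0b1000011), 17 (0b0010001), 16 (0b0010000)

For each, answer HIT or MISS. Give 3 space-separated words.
vaddr=67: (2,0) not in TLB -> MISS, insert
vaddr=17: (0,2) not in TLB -> MISS, insert
vaddr=16: (0,2) in TLB -> HIT

Answer: MISS MISS HIT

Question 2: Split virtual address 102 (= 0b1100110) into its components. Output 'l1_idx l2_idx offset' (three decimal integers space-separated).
vaddr = 102 = 0b1100110
  top 2 bits -> l1_idx = 3
  next 2 bits -> l2_idx = 0
  bottom 3 bits -> offset = 6

Answer: 3 0 6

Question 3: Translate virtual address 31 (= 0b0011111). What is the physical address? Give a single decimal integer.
Answer: 375

Derivation:
vaddr = 31 = 0b0011111
Split: l1_idx=0, l2_idx=3, offset=7
L1[0] = 3
L2[3][3] = 46
paddr = 46 * 8 + 7 = 375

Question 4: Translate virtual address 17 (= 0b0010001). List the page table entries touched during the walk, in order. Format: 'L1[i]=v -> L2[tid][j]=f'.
vaddr = 17 = 0b0010001
Split: l1_idx=0, l2_idx=2, offset=1

Answer: L1[0]=3 -> L2[3][2]=26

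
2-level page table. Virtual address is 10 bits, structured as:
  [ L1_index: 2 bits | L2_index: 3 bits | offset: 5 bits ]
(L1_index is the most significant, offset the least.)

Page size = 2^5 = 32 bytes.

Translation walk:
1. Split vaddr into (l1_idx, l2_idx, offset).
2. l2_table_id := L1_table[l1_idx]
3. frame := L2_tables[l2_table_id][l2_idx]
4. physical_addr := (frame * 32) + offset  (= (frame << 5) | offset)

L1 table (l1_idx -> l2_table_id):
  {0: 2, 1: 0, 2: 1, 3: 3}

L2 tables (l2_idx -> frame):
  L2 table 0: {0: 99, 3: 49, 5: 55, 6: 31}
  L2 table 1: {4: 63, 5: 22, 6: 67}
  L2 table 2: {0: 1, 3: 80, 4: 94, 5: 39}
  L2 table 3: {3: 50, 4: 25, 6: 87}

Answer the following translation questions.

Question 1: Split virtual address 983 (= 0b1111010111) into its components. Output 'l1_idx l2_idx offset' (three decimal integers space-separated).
vaddr = 983 = 0b1111010111
  top 2 bits -> l1_idx = 3
  next 3 bits -> l2_idx = 6
  bottom 5 bits -> offset = 23

Answer: 3 6 23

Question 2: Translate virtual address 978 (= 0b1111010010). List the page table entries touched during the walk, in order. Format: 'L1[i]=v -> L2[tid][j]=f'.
vaddr = 978 = 0b1111010010
Split: l1_idx=3, l2_idx=6, offset=18

Answer: L1[3]=3 -> L2[3][6]=87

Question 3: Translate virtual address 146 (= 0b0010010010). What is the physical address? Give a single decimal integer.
Answer: 3026

Derivation:
vaddr = 146 = 0b0010010010
Split: l1_idx=0, l2_idx=4, offset=18
L1[0] = 2
L2[2][4] = 94
paddr = 94 * 32 + 18 = 3026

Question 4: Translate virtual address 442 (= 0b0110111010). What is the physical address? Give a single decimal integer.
Answer: 1786

Derivation:
vaddr = 442 = 0b0110111010
Split: l1_idx=1, l2_idx=5, offset=26
L1[1] = 0
L2[0][5] = 55
paddr = 55 * 32 + 26 = 1786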